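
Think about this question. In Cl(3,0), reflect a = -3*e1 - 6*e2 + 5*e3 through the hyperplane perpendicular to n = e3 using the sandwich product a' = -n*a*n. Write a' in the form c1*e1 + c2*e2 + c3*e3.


Reflection formula: a' = -n*a*n, with n = e3 (unit vector, n^2 = 1).
For reflection through hyperplane perp to e3:
The component along e3 flips sign, others stay.
a = (-3, -6, 5)
a' = (-3, -6, -5)
a' = -3*e1 - 6*e2 - 5*e3


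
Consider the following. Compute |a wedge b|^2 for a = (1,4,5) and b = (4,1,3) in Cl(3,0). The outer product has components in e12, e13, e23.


a wedge b = (a1*b2 - a2*b1)*e12 + (a1*b3 - a3*b1)*e13 + (a2*b3 - a3*b2)*e23
e12 coeff: 1*1 - 4*4 = 1 - 16 = -15
e13 coeff: 1*3 - 5*4 = 3 - 20 = -17
e23 coeff: 4*3 - 5*1 = 12 - 5 = 7
|a wedge b|^2 = (-15)^2 + (-17)^2 + 7^2
= 225 + 289 + 49
= 563


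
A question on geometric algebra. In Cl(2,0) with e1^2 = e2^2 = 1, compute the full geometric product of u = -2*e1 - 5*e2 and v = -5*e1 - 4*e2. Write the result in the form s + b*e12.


Expand: (-2*e1 - 5*e2)(-5*e1 - 4*e2)
= (-2)*(-5)*e1e1 + (-2)*(-4)*e1e2 + (-5)*(-5)*e2e1 + (-5)*(-4)*e2e2
Using e1^2 = e2^2 = 1, e2e1 = -e1e2:
Scalar part s = (-2)*(-5) + (-5)*(-4) = 10 + 20 = 30
Bivector part b = (-2)*(-4) - (-5)*(-5) = 8 - 25 = -17
uv = 30 - 17*e12


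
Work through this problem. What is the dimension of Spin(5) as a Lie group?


Spin(n) double-covers SO(n); both have Lie algebra so(n) of dimension n(n-1)/2.
n = 5
n(n-1) = 5 * 4 = 20
dim Spin(5) = 20/2 = 10


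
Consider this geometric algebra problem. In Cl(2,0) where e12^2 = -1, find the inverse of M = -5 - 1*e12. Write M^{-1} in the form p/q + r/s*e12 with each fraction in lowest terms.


M = -5 - 1*e12, where e12^2 = -1.
Since M commutes with its reverse ~M = a - b*e12, M * ~M = a^2 - b^2*e12^2 = a^2 + b^2.
So M^{-1} = ~M / (a^2 + b^2) = (a - b*e12)/(a^2 + b^2).
a^2 + b^2 = 25 + 1 = 26
Scalar part = -5/26 = -5/26
Bivector coeff = 1/26 = 1/26
M^{-1} = -5/26 + 1/26*e12


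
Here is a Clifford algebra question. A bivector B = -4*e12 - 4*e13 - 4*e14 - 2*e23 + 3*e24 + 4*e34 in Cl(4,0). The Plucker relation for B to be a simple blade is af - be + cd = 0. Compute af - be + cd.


Plucker relation: af - be + cd
a*f = (-4)*4 = -16
b*e = (-4)*3 = -12
c*d = (-4)*(-2) = 8
af - be + cd = -16 - (-12) + 8
= 4


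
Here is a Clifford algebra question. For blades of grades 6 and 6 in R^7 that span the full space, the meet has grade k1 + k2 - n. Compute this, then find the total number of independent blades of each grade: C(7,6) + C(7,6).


Meet grade = grade(A) + grade(B) - n
= 6 + 6 - 7 = 5
C(7,6) = 7
C(7,6) = 7
dim_A + dim_B = 7 + 7 = 14


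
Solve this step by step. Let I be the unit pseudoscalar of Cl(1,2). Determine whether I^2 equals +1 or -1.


The pseudoscalar I = e1...e_n (product of all n generators) of Cl(p,q) satisfies I^2 = (-1)^(q + n(n-1)/2).
p = 1, q = 2, n = p + q = 3
n(n-1)/2 = 3 * 2 / 2 = 3
Exponent = q + n(n-1)/2 = 2 + 3 = 5
I^2 = (-1)^5 = -1


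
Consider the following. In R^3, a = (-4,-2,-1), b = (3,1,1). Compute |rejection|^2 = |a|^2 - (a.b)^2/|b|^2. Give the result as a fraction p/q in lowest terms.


|a|^2 = (-4)^2 + (-2)^2 + (-1)^2 = 21
|b|^2 = 3^2 + 1^2 + 1^2 = 11
a . b = (-4)*3 + (-2)*1 + (-1)*1 = -15
(a.b)^2 = (-15)^2 = 225
|rej|^2 = 21 - 225/11
= (231 - 225)/11
= 6/11
In lowest terms: 6/11


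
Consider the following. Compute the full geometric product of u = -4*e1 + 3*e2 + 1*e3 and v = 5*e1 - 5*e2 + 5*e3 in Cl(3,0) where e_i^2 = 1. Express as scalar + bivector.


In Cl(3,0): e_i^2 = 1, e_ie_j = -e_je_i for i != j.
Scalar part = u . v = (-4)*5 + 3*(-5) + 1*5
= -20 + (-15) + 5 = -30
e12 coeff = (-4)*(-5) - 3*5 = 20 - 15 = 5
e13 coeff = (-4)*5 - 1*5 = -20 - 5 = -25
e23 coeff = 3*5 - 1*(-5) = 15 - (-5) = 20
uv = -30 + 5*e12 - 25*e13 + 20*e23


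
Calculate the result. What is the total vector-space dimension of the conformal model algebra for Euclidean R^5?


The conformal model of R^5 uses Cl(6,1): the 5 Euclidean generators plus two extra orthogonal generators e+ (e+^2 = +1) and e- (e-^2 = -1), from which the null vectors e0, einf are built.
Number of generators m = 5 + 2 = 7.
dim Cl(p,q) = 2^m = 2^7 = 128


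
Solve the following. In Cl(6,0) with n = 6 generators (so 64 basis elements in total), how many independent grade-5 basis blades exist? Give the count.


Number of grade-k basis blades in Cl(p,q) with n = p + q is C(n, k).
n = 6 + 0 = 6
C(6, 5) = 6! / (5! * 1!)
= 720 / (120 * 1)
= 6


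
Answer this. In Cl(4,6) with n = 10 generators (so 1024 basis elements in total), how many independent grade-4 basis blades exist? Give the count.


Number of grade-k basis blades in Cl(p,q) with n = p + q is C(n, k).
n = 4 + 6 = 10
C(10, 4) = 10! / (4! * 6!)
= 3628800 / (24 * 720)
= 210


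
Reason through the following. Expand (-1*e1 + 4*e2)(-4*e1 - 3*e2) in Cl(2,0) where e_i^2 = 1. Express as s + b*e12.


Expand: (-1*e1 + 4*e2)(-4*e1 - 3*e2)
= (-1)*(-4)*e1e1 + (-1)*(-3)*e1e2 + 4*(-4)*e2e1 + 4*(-3)*e2e2
Using e1^2 = e2^2 = 1, e2e1 = -e1e2:
Scalar part s = (-1)*(-4) + 4*(-3) = 4 + (-12) = -8
Bivector part b = (-1)*(-3) - 4*(-4) = 3 - (-16) = 19
uv = -8 + 19*e12


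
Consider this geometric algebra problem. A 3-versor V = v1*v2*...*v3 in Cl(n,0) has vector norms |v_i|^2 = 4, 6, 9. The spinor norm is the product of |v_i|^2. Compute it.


Spinor norm N(V) = |v1|^2 * |v2|^2 * ... * |v3|^2
= 4 * 6 * 9
Running product: 4, 24, 216
N(V) = 216


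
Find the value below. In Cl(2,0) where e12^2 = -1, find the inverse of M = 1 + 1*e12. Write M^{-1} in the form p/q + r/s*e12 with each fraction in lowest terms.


M = 1 + 1*e12, where e12^2 = -1.
Since M commutes with its reverse ~M = a - b*e12, M * ~M = a^2 - b^2*e12^2 = a^2 + b^2.
So M^{-1} = ~M / (a^2 + b^2) = (a - b*e12)/(a^2 + b^2).
a^2 + b^2 = 1 + 1 = 2
Scalar part = 1/2 = 1/2
Bivector coeff = -1/2 = -1/2
M^{-1} = 1/2 - 1/2*e12


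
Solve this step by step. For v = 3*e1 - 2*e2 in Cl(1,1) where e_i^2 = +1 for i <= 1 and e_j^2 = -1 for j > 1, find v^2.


v^2 = sum of c_i^2 * e_i^2
Positive signature terms (e_i^2 = +1): 3^2 = 9
Negative signature terms (e_j^2 = -1): (-2)^2 = 4
v^2 = 9 - 4 = 5


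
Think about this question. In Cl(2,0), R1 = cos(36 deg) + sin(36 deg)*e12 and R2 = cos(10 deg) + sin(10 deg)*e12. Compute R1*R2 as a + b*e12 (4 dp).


Same-plane rotors commute and their half-angles add:
R1*R2 = cos(a1 + a2) + sin(a1 + a2)*e12.
a1 + a2 = 36 + 10 = 46 deg
cos(46 deg) = 0.6947
sin(46 deg) = 0.7193
R1*R2 = 0.6947 + 0.7193*e12


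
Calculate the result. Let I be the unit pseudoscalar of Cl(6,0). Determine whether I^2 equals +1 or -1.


The pseudoscalar I = e1...e_n (product of all n generators) of Cl(p,q) satisfies I^2 = (-1)^(q + n(n-1)/2).
p = 6, q = 0, n = p + q = 6
n(n-1)/2 = 6 * 5 / 2 = 15
Exponent = q + n(n-1)/2 = 0 + 15 = 15
I^2 = (-1)^15 = -1


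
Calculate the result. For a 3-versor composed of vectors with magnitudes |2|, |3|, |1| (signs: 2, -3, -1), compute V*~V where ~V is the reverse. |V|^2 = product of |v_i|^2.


Each vector v_i has |v_i|^2 = s_i^2
Squared scales: 2^2 = 4, (-3)^2 = 9, (-1)^2 = 1
|V|^2 = 4 * 9 * 1
= 36


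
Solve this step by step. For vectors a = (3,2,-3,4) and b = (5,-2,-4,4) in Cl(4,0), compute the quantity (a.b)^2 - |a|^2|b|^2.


a . b = 3*5 + 2*(-2) + (-3)*(-4) + 4*4
= 15 + (-4) + 12 + 16 = 39
|a|^2 = 3^2 + 2^2 + (-3)^2 + 4^2 = 38
|b|^2 = 5^2 + (-2)^2 + (-4)^2 + 4^2 = 61
(a.b)^2 = 39^2 = 1521
|a|^2 * |b|^2 = 38 * 61 = 2318
Result = 1521 - 2318 = -797


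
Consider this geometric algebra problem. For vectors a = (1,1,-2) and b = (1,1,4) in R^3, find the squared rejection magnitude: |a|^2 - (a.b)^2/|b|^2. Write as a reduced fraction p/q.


|a|^2 = 1^2 + 1^2 + (-2)^2 = 6
|b|^2 = 1^2 + 1^2 + 4^2 = 18
a . b = 1*1 + 1*1 + (-2)*4 = -6
(a.b)^2 = (-6)^2 = 36
|rej|^2 = 6 - 36/18
= (108 - 36)/18
= 72/18
In lowest terms: 4/1


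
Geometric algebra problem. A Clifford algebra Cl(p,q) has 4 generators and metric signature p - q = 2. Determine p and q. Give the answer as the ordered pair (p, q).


We need p + q = 4 and p - q = 2.
Adding: 2p = 4 + 2 = 6, so p = 3.
Then q = 4 - 3 = 1.
(p, q) = (3, 1)


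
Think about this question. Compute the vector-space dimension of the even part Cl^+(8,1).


Even subalgebra dimension = 2^(n-1)
n = 8 + 1 = 9
2^(9 - 1) = 2^8 = 256
Verification: sum of C(9,k) for even k = 1 + 36 + 126 + 84 + 9 = 256
Result = 256


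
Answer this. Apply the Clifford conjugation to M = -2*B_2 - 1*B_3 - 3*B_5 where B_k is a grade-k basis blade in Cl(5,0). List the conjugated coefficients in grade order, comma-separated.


Clifford conjugate sign for grade k: (-1)^(k(k+1)/2)
Grade 2: (-1)^(2*3/2) = (-1)^3 = -1, coeff -2 -> 2
Grade 3: (-1)^(3*4/2) = (-1)^6 = 1, coeff -1 -> -1
Grade 5: (-1)^(5*6/2) = (-1)^15 = -1, coeff -3 -> 3
Conjugated coefficients: 2, -1, 3


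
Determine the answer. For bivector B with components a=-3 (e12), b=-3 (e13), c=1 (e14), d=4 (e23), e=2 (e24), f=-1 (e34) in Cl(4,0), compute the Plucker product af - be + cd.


Plucker relation: af - be + cd
a*f = (-3)*(-1) = 3
b*e = (-3)*2 = -6
c*d = 1*4 = 4
af - be + cd = 3 - (-6) + 4
= 13


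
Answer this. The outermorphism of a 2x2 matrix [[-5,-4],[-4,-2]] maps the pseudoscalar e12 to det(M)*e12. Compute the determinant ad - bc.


The outermorphism of a linear map f sends e1^e2 to f(e1)^f(e2).
f(e1) = -5*e1 - 4*e2
f(e2) = -4*e1 - 2*e2
f(e1) ^ f(e2) = (-5*e1 - 4*e2) ^ (-4*e1 - 2*e2)
= (-5)*(-2)*e12 + (-4)*(-4)*e21
= (10 - 16)*e12
= -6*e12
Coefficient = -6


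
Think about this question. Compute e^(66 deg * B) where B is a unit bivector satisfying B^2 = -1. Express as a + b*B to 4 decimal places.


For a unit bivector B with B^2 = -1, the exponential series gives
e^(theta*B) = cos(theta) + sin(theta)*B (the GA analogue of Euler's formula).
theta = 66 degrees = 1.151917 rad
cos(66 deg) = 0.4067
sin(66 deg) = 0.9135
exp(theta*B) = 0.4067 + 0.9135*B


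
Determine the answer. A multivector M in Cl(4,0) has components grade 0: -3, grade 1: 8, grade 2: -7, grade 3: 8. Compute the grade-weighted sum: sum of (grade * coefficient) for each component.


Grade-weighted sum = sum of grade_k * coefficient_k
0*(-3) = 0
1*8 = 8
2*(-7) = -14
3*8 = 24
Total = 0 + 8 + (-14) + 24 = 18


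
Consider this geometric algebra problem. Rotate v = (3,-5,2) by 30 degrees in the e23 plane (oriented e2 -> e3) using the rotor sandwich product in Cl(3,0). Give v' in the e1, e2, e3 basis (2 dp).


Rotor R = cos(15deg) - sin(15deg)*e23
Rotation angle theta = 2 * 15 = 30 degrees in the e23 plane (e2 -> e3).
The component perpendicular to the plane (e1) is invariant: v'_1 = v1 = 3.00
cos(30deg) = 0.8660, sin(30deg) = 0.5000
v'_2 = v2*cos(theta) - v3*sin(theta) = -5*0.8660 - 2*0.5000 = -5.33
v'_3 = v2*sin(theta) + v3*cos(theta) = -5*0.5000 + 2*0.8660 = -0.77
v' = 3.00*e1 - 5.33*e2 - 0.77*e3


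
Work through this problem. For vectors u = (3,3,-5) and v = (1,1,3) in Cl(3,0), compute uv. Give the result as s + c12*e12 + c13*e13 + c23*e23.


In Cl(3,0): e_i^2 = 1, e_ie_j = -e_je_i for i != j.
Scalar part = u . v = 3*1 + 3*1 + (-5)*3
= 3 + 3 + (-15) = -9
e12 coeff = 3*1 - 3*1 = 3 - 3 = 0
e13 coeff = 3*3 - (-5)*1 = 9 - (-5) = 14
e23 coeff = 3*3 - (-5)*1 = 9 - (-5) = 14
uv = -9 + 0*e12 + 14*e13 + 14*e23


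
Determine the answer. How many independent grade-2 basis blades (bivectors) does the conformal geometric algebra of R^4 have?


The conformal model of R^4 uses Cl(5,1) with m = 4 + 2 = 6 generators.
Number of grade-2 blades = C(m, 2) = C(6, 2)
= 6*5/2 = 15


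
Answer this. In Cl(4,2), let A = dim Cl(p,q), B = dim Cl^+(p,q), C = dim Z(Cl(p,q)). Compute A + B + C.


n = 4 + 2 = 6
Total dim = 2^6 = 64
Even subalgebra dim = 2^5 = 32
n is even, so center dim = 1
Sum = 64 + 32 + 1 = 97


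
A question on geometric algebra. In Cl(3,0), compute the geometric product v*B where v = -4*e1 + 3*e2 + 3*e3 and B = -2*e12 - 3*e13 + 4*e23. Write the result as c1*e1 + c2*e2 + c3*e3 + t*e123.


vB has grade-1 (vector) and grade-3 (trivector) parts: vB = (v _| B) + (v ^ B).
Vector part <vB>_1:
  e1: -v2*b12 - v3*b13 = -(3)*(-2) - (3)*(-3) = 15
  e2: v1*b12 - v3*b23 = (-4)*(-2) - (3)*(4) = -4
  e3: v1*b13 + v2*b23 = (-4)*(-3) + (3)*(4) = 24
Trivector part <vB>_3:
  e123: v1*b23 - v2*b13 + v3*b12 = (-4)*(4) - (3)*(-3) + (3)*(-2) = -13
vB = 15*e1 - 4*e2 + 24*e3 - 13*e123


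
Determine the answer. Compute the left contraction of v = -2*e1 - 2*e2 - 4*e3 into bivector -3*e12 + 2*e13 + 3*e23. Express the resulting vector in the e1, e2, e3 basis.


Left contraction v _| B = <vB>_1 (grade-1 part of the geometric product vB).
Using e1_|e12 = e2, e2_|e12 = -e1, e1_|e13 = e3, e3_|e13 = -e1, e2_|e23 = e3, e3_|e23 = -e2:
e1 coeff: -v2*b12 - v3*b13 = -(-2)*(-3) - (-4)*(2) = 2
e2 coeff: v1*b12 - v3*b23 = (-2)*(-3) - (-4)*(3) = 18
e3 coeff: v1*b13 + v2*b23 = (-2)*(2) + (-2)*(3) = -10
v _| B = 2*e1 + 18*e2 - 10*e3


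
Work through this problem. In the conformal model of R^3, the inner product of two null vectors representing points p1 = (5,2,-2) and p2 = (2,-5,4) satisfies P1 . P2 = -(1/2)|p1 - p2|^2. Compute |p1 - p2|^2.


p1 - p2 = (3, 7, -6)
|p1 - p2|^2 = 3^2 + 7^2 + (-6)^2
= 9 + 49 + 36
= 94


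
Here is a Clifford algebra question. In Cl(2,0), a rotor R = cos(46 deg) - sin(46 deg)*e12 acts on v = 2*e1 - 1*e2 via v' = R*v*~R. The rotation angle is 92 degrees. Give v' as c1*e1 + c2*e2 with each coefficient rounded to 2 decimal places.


Rotor R = cos(46deg) - sin(46deg)*e12
Rotation angle theta = 2 * 46 = 92 degrees
v' = R*v*~R rotates v by theta.
cos(92deg) = -0.0349, sin(92deg) = 0.9994
v'_1 = 2*cos(92deg) - (-1)*sin(92deg)
= 2*(-0.0349) - (-1)*0.9994
= 0.93
v'_2 = 2*sin(92deg) + (-1)*cos(92deg)
= 2*0.9994 + (-1)*(-0.0349)
= 2.03
v' = 0.93*e1 + 2.03*e2


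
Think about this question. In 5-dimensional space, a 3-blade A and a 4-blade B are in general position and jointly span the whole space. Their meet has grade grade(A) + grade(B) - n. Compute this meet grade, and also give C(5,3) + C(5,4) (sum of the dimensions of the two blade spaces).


Meet grade = grade(A) + grade(B) - n
= 3 + 4 - 5 = 2
C(5,3) = 10
C(5,4) = 5
dim_A + dim_B = 10 + 5 = 15


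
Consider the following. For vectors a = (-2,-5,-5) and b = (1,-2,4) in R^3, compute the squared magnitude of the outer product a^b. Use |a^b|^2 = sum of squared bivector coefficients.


a wedge b = (a1*b2 - a2*b1)*e12 + (a1*b3 - a3*b1)*e13 + (a2*b3 - a3*b2)*e23
e12 coeff: (-2)*(-2) - (-5)*1 = 4 - (-5) = 9
e13 coeff: (-2)*4 - (-5)*1 = -8 - (-5) = -3
e23 coeff: (-5)*4 - (-5)*(-2) = -20 - 10 = -30
|a wedge b|^2 = 9^2 + (-3)^2 + (-30)^2
= 81 + 9 + 900
= 990


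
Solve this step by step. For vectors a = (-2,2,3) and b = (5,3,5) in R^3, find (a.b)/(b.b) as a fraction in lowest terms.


Projection coefficient = (a . b) / (b . b)
a . b = (-2)*5 + 2*3 + 3*5
= -10 + 6 + 15 = 11
b . b = 5^2 + 3^2 + 5^2
= 25 + 9 + 25 = 59
Coefficient = 11/59
In lowest terms: 11/59


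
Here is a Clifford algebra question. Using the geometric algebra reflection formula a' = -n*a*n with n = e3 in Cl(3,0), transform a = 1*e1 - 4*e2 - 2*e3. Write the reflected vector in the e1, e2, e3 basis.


Reflection formula: a' = -n*a*n, with n = e3 (unit vector, n^2 = 1).
For reflection through hyperplane perp to e3:
The component along e3 flips sign, others stay.
a = (1, -4, -2)
a' = (1, -4, 2)
a' = 1*e1 - 4*e2 + 2*e3


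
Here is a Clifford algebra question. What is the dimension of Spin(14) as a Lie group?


Spin(n) double-covers SO(n); both have Lie algebra so(n) of dimension n(n-1)/2.
n = 14
n(n-1) = 14 * 13 = 182
dim Spin(14) = 182/2 = 91


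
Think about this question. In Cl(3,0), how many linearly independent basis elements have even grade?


Even subalgebra dimension = 2^(n-1)
n = 3 + 0 = 3
2^(3 - 1) = 2^2 = 4
Verification: sum of C(3,k) for even k = 1 + 3 = 4
Result = 4


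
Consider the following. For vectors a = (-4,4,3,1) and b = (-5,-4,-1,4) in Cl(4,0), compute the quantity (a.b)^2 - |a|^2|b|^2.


a . b = (-4)*(-5) + 4*(-4) + 3*(-1) + 1*4
= 20 + (-16) + (-3) + 4 = 5
|a|^2 = (-4)^2 + 4^2 + 3^2 + 1^2 = 42
|b|^2 = (-5)^2 + (-4)^2 + (-1)^2 + 4^2 = 58
(a.b)^2 = 5^2 = 25
|a|^2 * |b|^2 = 42 * 58 = 2436
Result = 25 - 2436 = -2411


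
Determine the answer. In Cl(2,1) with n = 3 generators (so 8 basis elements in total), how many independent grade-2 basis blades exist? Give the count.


Number of grade-k basis blades in Cl(p,q) with n = p + q is C(n, k).
n = 2 + 1 = 3
C(3, 2) = 3! / (2! * 1!)
= 6 / (2 * 1)
= 3


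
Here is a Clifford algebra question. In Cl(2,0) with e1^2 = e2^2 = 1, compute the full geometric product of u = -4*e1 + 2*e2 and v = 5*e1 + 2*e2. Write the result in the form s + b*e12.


Expand: (-4*e1 + 2*e2)(5*e1 + 2*e2)
= (-4)*5*e1e1 + (-4)*2*e1e2 + 2*5*e2e1 + 2*2*e2e2
Using e1^2 = e2^2 = 1, e2e1 = -e1e2:
Scalar part s = (-4)*5 + 2*2 = -20 + 4 = -16
Bivector part b = (-4)*2 - 2*5 = -8 - 10 = -18
uv = -16 - 18*e12


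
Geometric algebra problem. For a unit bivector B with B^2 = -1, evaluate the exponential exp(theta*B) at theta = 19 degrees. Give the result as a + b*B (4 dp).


For a unit bivector B with B^2 = -1, the exponential series gives
e^(theta*B) = cos(theta) + sin(theta)*B (the GA analogue of Euler's formula).
theta = 19 degrees = 0.331613 rad
cos(19 deg) = 0.9455
sin(19 deg) = 0.3256
exp(theta*B) = 0.9455 + 0.3256*B


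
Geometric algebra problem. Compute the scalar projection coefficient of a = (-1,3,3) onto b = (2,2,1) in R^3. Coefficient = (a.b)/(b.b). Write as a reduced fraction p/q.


Projection coefficient = (a . b) / (b . b)
a . b = (-1)*2 + 3*2 + 3*1
= -2 + 6 + 3 = 7
b . b = 2^2 + 2^2 + 1^2
= 4 + 4 + 1 = 9
Coefficient = 7/9
In lowest terms: 7/9


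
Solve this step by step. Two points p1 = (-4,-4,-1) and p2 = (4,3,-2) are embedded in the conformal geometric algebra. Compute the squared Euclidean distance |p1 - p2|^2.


p1 - p2 = (-8, -7, 1)
|p1 - p2|^2 = (-8)^2 + (-7)^2 + 1^2
= 64 + 49 + 1
= 114


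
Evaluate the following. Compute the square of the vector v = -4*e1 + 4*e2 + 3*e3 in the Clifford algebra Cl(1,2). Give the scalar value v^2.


v^2 = sum of c_i^2 * e_i^2
Positive signature terms (e_i^2 = +1): (-4)^2 = 16
Negative signature terms (e_j^2 = -1): 4^2 + 3^2 = 25
v^2 = 16 - 25 = -9


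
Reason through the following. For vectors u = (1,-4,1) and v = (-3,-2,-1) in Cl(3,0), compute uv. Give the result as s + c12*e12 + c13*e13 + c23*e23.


In Cl(3,0): e_i^2 = 1, e_ie_j = -e_je_i for i != j.
Scalar part = u . v = 1*(-3) + (-4)*(-2) + 1*(-1)
= -3 + 8 + (-1) = 4
e12 coeff = 1*(-2) - (-4)*(-3) = -2 - 12 = -14
e13 coeff = 1*(-1) - 1*(-3) = -1 - (-3) = 2
e23 coeff = (-4)*(-1) - 1*(-2) = 4 - (-2) = 6
uv = 4 - 14*e12 + 2*e13 + 6*e23


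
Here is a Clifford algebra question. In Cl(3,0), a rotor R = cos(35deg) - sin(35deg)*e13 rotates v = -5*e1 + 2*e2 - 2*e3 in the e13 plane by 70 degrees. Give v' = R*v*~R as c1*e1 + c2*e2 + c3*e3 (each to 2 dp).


Rotor R = cos(35deg) - sin(35deg)*e13
Rotation angle theta = 2 * 35 = 70 degrees in the e13 plane (e1 -> e3).
The component perpendicular to the plane (e2) is invariant: v'_2 = v2 = 2.00
cos(70deg) = 0.3420, sin(70deg) = 0.9397
v'_1 = v1*cos(theta) - v3*sin(theta) = -5*0.3420 - (-2)*0.9397 = 0.17
v'_3 = v1*sin(theta) + v3*cos(theta) = -5*0.9397 + (-2)*0.3420 = -5.38
v' = 0.17*e1 + 2.00*e2 - 5.38*e3


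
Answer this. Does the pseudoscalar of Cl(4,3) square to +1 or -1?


The pseudoscalar I = e1...e_n (product of all n generators) of Cl(p,q) satisfies I^2 = (-1)^(q + n(n-1)/2).
p = 4, q = 3, n = p + q = 7
n(n-1)/2 = 7 * 6 / 2 = 21
Exponent = q + n(n-1)/2 = 3 + 21 = 24
I^2 = (-1)^24 = +1


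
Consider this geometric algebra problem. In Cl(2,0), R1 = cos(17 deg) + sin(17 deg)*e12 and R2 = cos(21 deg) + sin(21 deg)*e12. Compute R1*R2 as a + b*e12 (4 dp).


Same-plane rotors commute and their half-angles add:
R1*R2 = cos(a1 + a2) + sin(a1 + a2)*e12.
a1 + a2 = 17 + 21 = 38 deg
cos(38 deg) = 0.7880
sin(38 deg) = 0.6157
R1*R2 = 0.7880 + 0.6157*e12


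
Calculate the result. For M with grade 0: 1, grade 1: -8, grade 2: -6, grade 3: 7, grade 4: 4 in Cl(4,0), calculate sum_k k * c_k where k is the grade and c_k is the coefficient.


Grade-weighted sum = sum of grade_k * coefficient_k
0*1 = 0
1*(-8) = -8
2*(-6) = -12
3*7 = 21
4*4 = 16
Total = 0 + (-8) + (-12) + 21 + 16 = 17


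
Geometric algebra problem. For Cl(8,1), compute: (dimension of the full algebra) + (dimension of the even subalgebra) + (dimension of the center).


n = 8 + 1 = 9
Total dim = 2^9 = 512
Even subalgebra dim = 2^8 = 256
n is odd, so center dim = 2
Sum = 512 + 256 + 2 = 770


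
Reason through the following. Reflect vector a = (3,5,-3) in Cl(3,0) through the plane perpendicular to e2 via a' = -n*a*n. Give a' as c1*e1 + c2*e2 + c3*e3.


Reflection formula: a' = -n*a*n, with n = e2 (unit vector, n^2 = 1).
For reflection through hyperplane perp to e2:
The component along e2 flips sign, others stay.
a = (3, 5, -3)
a' = (3, -5, -3)
a' = 3*e1 - 5*e2 - 3*e3


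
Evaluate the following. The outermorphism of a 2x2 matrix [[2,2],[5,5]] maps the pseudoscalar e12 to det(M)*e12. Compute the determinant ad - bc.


The outermorphism of a linear map f sends e1^e2 to f(e1)^f(e2).
f(e1) = 2*e1 + 5*e2
f(e2) = 2*e1 + 5*e2
f(e1) ^ f(e2) = (2*e1 + 5*e2) ^ (2*e1 + 5*e2)
= 2*5*e12 + 5*2*e21
= (10 - 10)*e12
= 0*e12
Coefficient = 0


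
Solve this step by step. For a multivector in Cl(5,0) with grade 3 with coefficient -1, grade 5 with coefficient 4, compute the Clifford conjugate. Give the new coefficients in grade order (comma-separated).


Clifford conjugate sign for grade k: (-1)^(k(k+1)/2)
Grade 3: (-1)^(3*4/2) = (-1)^6 = 1, coeff -1 -> -1
Grade 5: (-1)^(5*6/2) = (-1)^15 = -1, coeff 4 -> -4
Conjugated coefficients: -1, -4


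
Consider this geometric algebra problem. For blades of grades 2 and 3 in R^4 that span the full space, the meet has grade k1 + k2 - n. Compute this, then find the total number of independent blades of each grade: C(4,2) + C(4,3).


Meet grade = grade(A) + grade(B) - n
= 2 + 3 - 4 = 1
C(4,2) = 6
C(4,3) = 4
dim_A + dim_B = 6 + 4 = 10


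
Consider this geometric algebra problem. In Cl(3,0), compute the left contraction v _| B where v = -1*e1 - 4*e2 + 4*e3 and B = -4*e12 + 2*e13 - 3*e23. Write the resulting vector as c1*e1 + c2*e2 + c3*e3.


Left contraction v _| B = <vB>_1 (grade-1 part of the geometric product vB).
Using e1_|e12 = e2, e2_|e12 = -e1, e1_|e13 = e3, e3_|e13 = -e1, e2_|e23 = e3, e3_|e23 = -e2:
e1 coeff: -v2*b12 - v3*b13 = -(-4)*(-4) - (4)*(2) = -24
e2 coeff: v1*b12 - v3*b23 = (-1)*(-4) - (4)*(-3) = 16
e3 coeff: v1*b13 + v2*b23 = (-1)*(2) + (-4)*(-3) = 10
v _| B = -24*e1 + 16*e2 + 10*e3


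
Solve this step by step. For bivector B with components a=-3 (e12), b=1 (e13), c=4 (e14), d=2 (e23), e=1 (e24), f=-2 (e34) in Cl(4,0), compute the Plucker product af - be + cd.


Plucker relation: af - be + cd
a*f = (-3)*(-2) = 6
b*e = 1*1 = 1
c*d = 4*2 = 8
af - be + cd = 6 - 1 + 8
= 13


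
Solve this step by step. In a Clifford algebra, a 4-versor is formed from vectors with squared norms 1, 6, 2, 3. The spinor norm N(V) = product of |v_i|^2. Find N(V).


Spinor norm N(V) = |v1|^2 * |v2|^2 * ... * |v4|^2
= 1 * 6 * 2 * 3
Running product: 1, 6, 12, 36
N(V) = 36


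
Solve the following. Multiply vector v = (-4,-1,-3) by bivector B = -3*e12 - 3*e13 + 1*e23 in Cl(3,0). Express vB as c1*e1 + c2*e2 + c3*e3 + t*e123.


vB has grade-1 (vector) and grade-3 (trivector) parts: vB = (v _| B) + (v ^ B).
Vector part <vB>_1:
  e1: -v2*b12 - v3*b13 = -(-1)*(-3) - (-3)*(-3) = -12
  e2: v1*b12 - v3*b23 = (-4)*(-3) - (-3)*(1) = 15
  e3: v1*b13 + v2*b23 = (-4)*(-3) + (-1)*(1) = 11
Trivector part <vB>_3:
  e123: v1*b23 - v2*b13 + v3*b12 = (-4)*(1) - (-1)*(-3) + (-3)*(-3) = 2
vB = -12*e1 + 15*e2 + 11*e3 + 2*e123


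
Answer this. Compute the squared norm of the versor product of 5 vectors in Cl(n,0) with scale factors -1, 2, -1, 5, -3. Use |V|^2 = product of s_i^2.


Each vector v_i has |v_i|^2 = s_i^2
Squared scales: (-1)^2 = 1, 2^2 = 4, (-1)^2 = 1, 5^2 = 25, (-3)^2 = 9
|V|^2 = 1 * 4 * 1 * 25 * 9
= 900


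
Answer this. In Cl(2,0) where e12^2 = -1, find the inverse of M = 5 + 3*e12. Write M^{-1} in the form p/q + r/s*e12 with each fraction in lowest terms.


M = 5 + 3*e12, where e12^2 = -1.
Since M commutes with its reverse ~M = a - b*e12, M * ~M = a^2 - b^2*e12^2 = a^2 + b^2.
So M^{-1} = ~M / (a^2 + b^2) = (a - b*e12)/(a^2 + b^2).
a^2 + b^2 = 25 + 9 = 34
Scalar part = 5/34 = 5/34
Bivector coeff = -3/34 = -3/34
M^{-1} = 5/34 - 3/34*e12


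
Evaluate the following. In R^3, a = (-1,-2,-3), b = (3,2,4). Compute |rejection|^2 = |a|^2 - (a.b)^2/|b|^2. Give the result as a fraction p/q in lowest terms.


|a|^2 = (-1)^2 + (-2)^2 + (-3)^2 = 14
|b|^2 = 3^2 + 2^2 + 4^2 = 29
a . b = (-1)*3 + (-2)*2 + (-3)*4 = -19
(a.b)^2 = (-19)^2 = 361
|rej|^2 = 14 - 361/29
= (406 - 361)/29
= 45/29
In lowest terms: 45/29


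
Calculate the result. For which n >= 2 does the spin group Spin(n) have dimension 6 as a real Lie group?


dim Spin(n) = dim so(n) = n(n-1)/2.
Solve n(n-1)/2 = 6, i.e. n^2 - n - 12 = 0.
Discriminant = 1 + 8*6 = 49
n = (1 + sqrt(49))/2 = (1 + 7)/2 = 4


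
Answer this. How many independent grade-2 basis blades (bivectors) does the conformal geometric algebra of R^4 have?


The conformal model of R^4 uses Cl(5,1) with m = 4 + 2 = 6 generators.
Number of grade-2 blades = C(m, 2) = C(6, 2)
= 6*5/2 = 15


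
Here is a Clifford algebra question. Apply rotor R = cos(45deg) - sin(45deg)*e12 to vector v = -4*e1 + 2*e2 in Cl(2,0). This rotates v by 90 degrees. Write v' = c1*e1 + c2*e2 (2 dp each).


Rotor R = cos(45deg) - sin(45deg)*e12
Rotation angle theta = 2 * 45 = 90 degrees
v' = R*v*~R rotates v by theta.
cos(90deg) = 0.0000, sin(90deg) = 1.0000
v'_1 = -4*cos(90deg) - 2*sin(90deg)
= -4*0.0000 - 2*1.0000
= -2.00
v'_2 = -4*sin(90deg) + 2*cos(90deg)
= -4*1.0000 + 2*0.0000
= -4.00
v' = -2.00*e1 - 4.00*e2


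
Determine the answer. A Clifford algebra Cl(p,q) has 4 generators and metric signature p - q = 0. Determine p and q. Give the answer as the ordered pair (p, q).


We need p + q = 4 and p - q = 0.
Adding: 2p = 4 + 0 = 4, so p = 2.
Then q = 4 - 2 = 2.
(p, q) = (2, 2)


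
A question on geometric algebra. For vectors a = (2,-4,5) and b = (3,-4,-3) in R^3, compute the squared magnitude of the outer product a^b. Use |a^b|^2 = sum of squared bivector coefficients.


a wedge b = (a1*b2 - a2*b1)*e12 + (a1*b3 - a3*b1)*e13 + (a2*b3 - a3*b2)*e23
e12 coeff: 2*(-4) - (-4)*3 = -8 - (-12) = 4
e13 coeff: 2*(-3) - 5*3 = -6 - 15 = -21
e23 coeff: (-4)*(-3) - 5*(-4) = 12 - (-20) = 32
|a wedge b|^2 = 4^2 + (-21)^2 + 32^2
= 16 + 441 + 1024
= 1481


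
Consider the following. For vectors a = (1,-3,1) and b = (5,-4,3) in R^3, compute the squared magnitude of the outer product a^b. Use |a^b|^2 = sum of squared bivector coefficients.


a wedge b = (a1*b2 - a2*b1)*e12 + (a1*b3 - a3*b1)*e13 + (a2*b3 - a3*b2)*e23
e12 coeff: 1*(-4) - (-3)*5 = -4 - (-15) = 11
e13 coeff: 1*3 - 1*5 = 3 - 5 = -2
e23 coeff: (-3)*3 - 1*(-4) = -9 - (-4) = -5
|a wedge b|^2 = 11^2 + (-2)^2 + (-5)^2
= 121 + 4 + 25
= 150


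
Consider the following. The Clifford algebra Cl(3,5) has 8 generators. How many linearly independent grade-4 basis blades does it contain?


Number of grade-k basis blades in Cl(p,q) with n = p + q is C(n, k).
n = 3 + 5 = 8
C(8, 4) = 8! / (4! * 4!)
= 40320 / (24 * 24)
= 70


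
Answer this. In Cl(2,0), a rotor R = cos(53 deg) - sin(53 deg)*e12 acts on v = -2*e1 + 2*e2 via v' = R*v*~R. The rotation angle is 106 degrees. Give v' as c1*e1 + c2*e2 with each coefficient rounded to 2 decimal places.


Rotor R = cos(53deg) - sin(53deg)*e12
Rotation angle theta = 2 * 53 = 106 degrees
v' = R*v*~R rotates v by theta.
cos(106deg) = -0.2756, sin(106deg) = 0.9613
v'_1 = -2*cos(106deg) - 2*sin(106deg)
= -2*(-0.2756) - 2*0.9613
= -1.37
v'_2 = -2*sin(106deg) + 2*cos(106deg)
= -2*0.9613 + 2*(-0.2756)
= -2.47
v' = -1.37*e1 - 2.47*e2


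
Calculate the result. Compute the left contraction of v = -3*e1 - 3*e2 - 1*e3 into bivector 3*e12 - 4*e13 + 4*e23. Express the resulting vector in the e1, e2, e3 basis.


Left contraction v _| B = <vB>_1 (grade-1 part of the geometric product vB).
Using e1_|e12 = e2, e2_|e12 = -e1, e1_|e13 = e3, e3_|e13 = -e1, e2_|e23 = e3, e3_|e23 = -e2:
e1 coeff: -v2*b12 - v3*b13 = -(-3)*(3) - (-1)*(-4) = 5
e2 coeff: v1*b12 - v3*b23 = (-3)*(3) - (-1)*(4) = -5
e3 coeff: v1*b13 + v2*b23 = (-3)*(-4) + (-3)*(4) = 0
v _| B = 5*e1 - 5*e2 + 0*e3


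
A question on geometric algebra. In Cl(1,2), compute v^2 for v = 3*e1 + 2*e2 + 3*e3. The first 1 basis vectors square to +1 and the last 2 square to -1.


v^2 = sum of c_i^2 * e_i^2
Positive signature terms (e_i^2 = +1): 3^2 = 9
Negative signature terms (e_j^2 = -1): 2^2 + 3^2 = 13
v^2 = 9 - 13 = -4


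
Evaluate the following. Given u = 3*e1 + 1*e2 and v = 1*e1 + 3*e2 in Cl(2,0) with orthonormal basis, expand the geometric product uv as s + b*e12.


Expand: (3*e1 + 1*e2)(1*e1 + 3*e2)
= 3*1*e1e1 + 3*3*e1e2 + 1*1*e2e1 + 1*3*e2e2
Using e1^2 = e2^2 = 1, e2e1 = -e1e2:
Scalar part s = 3*1 + 1*3 = 3 + 3 = 6
Bivector part b = 3*3 - 1*1 = 9 - 1 = 8
uv = 6 + 8*e12


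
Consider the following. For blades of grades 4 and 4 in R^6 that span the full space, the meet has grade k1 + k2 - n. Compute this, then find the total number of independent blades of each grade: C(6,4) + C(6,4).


Meet grade = grade(A) + grade(B) - n
= 4 + 4 - 6 = 2
C(6,4) = 15
C(6,4) = 15
dim_A + dim_B = 15 + 15 = 30


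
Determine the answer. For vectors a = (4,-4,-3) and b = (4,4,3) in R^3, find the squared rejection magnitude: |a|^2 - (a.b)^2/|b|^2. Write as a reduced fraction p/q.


|a|^2 = 4^2 + (-4)^2 + (-3)^2 = 41
|b|^2 = 4^2 + 4^2 + 3^2 = 41
a . b = 4*4 + (-4)*4 + (-3)*3 = -9
(a.b)^2 = (-9)^2 = 81
|rej|^2 = 41 - 81/41
= (1681 - 81)/41
= 1600/41
In lowest terms: 1600/41


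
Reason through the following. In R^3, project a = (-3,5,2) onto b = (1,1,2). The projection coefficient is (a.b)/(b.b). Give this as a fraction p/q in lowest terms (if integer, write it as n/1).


Projection coefficient = (a . b) / (b . b)
a . b = (-3)*1 + 5*1 + 2*2
= -3 + 5 + 4 = 6
b . b = 1^2 + 1^2 + 2^2
= 1 + 1 + 4 = 6
Coefficient = 6/6
In lowest terms: 1/1


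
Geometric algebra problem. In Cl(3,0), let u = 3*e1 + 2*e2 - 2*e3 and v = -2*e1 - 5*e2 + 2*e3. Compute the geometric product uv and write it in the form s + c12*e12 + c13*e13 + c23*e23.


In Cl(3,0): e_i^2 = 1, e_ie_j = -e_je_i for i != j.
Scalar part = u . v = 3*(-2) + 2*(-5) + (-2)*2
= -6 + (-10) + (-4) = -20
e12 coeff = 3*(-5) - 2*(-2) = -15 - (-4) = -11
e13 coeff = 3*2 - (-2)*(-2) = 6 - 4 = 2
e23 coeff = 2*2 - (-2)*(-5) = 4 - 10 = -6
uv = -20 - 11*e12 + 2*e13 - 6*e23


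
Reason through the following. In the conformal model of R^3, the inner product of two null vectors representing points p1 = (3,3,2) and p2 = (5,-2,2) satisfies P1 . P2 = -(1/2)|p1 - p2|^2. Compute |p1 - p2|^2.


p1 - p2 = (-2, 5, 0)
|p1 - p2|^2 = (-2)^2 + 5^2 + 0^2
= 4 + 25 + 0
= 29


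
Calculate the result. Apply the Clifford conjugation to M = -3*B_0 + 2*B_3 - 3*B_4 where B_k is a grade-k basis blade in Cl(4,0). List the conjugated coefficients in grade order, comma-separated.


Clifford conjugate sign for grade k: (-1)^(k(k+1)/2)
Grade 0: (-1)^(0*1/2) = (-1)^0 = 1, coeff -3 -> -3
Grade 3: (-1)^(3*4/2) = (-1)^6 = 1, coeff 2 -> 2
Grade 4: (-1)^(4*5/2) = (-1)^10 = 1, coeff -3 -> -3
Conjugated coefficients: -3, 2, -3


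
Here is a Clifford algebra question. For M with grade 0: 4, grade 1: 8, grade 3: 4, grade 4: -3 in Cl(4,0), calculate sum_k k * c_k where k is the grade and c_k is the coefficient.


Grade-weighted sum = sum of grade_k * coefficient_k
0*4 = 0
1*8 = 8
3*4 = 12
4*(-3) = -12
Total = 0 + 8 + 12 + (-12) = 8


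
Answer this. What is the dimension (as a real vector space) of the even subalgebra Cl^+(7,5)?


Even subalgebra dimension = 2^(n-1)
n = 7 + 5 = 12
2^(12 - 1) = 2^11 = 2048
Verification: sum of C(12,k) for even k = 1 + 66 + 495 + 924 + 495 + 66 + 1 = 2048
Result = 2048


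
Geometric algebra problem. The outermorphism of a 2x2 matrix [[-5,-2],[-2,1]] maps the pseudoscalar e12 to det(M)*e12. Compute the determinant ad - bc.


The outermorphism of a linear map f sends e1^e2 to f(e1)^f(e2).
f(e1) = -5*e1 - 2*e2
f(e2) = -2*e1 + 1*e2
f(e1) ^ f(e2) = (-5*e1 - 2*e2) ^ (-2*e1 + 1*e2)
= (-5)*1*e12 + (-2)*(-2)*e21
= (-5 - 4)*e12
= -9*e12
Coefficient = -9


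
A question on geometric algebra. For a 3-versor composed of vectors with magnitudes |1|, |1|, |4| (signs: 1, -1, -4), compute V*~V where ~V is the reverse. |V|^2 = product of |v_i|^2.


Each vector v_i has |v_i|^2 = s_i^2
Squared scales: 1^2 = 1, (-1)^2 = 1, (-4)^2 = 16
|V|^2 = 1 * 1 * 16
= 16


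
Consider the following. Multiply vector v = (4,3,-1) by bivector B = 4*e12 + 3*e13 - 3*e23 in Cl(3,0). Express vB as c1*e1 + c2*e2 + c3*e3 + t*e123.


vB has grade-1 (vector) and grade-3 (trivector) parts: vB = (v _| B) + (v ^ B).
Vector part <vB>_1:
  e1: -v2*b12 - v3*b13 = -(3)*(4) - (-1)*(3) = -9
  e2: v1*b12 - v3*b23 = (4)*(4) - (-1)*(-3) = 13
  e3: v1*b13 + v2*b23 = (4)*(3) + (3)*(-3) = 3
Trivector part <vB>_3:
  e123: v1*b23 - v2*b13 + v3*b12 = (4)*(-3) - (3)*(3) + (-1)*(4) = -25
vB = -9*e1 + 13*e2 + 3*e3 - 25*e123


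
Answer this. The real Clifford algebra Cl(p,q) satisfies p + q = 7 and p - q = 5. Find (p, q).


We need p + q = 7 and p - q = 5.
Adding: 2p = 7 + 5 = 12, so p = 6.
Then q = 7 - 6 = 1.
(p, q) = (6, 1)


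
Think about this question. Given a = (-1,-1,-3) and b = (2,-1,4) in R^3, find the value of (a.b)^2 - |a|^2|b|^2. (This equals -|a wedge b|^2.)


a . b = (-1)*2 + (-1)*(-1) + (-3)*4
= -2 + 1 + (-12) = -13
|a|^2 = (-1)^2 + (-1)^2 + (-3)^2 = 11
|b|^2 = 2^2 + (-1)^2 + 4^2 = 21
(a.b)^2 = (-13)^2 = 169
|a|^2 * |b|^2 = 11 * 21 = 231
Result = 169 - 231 = -62


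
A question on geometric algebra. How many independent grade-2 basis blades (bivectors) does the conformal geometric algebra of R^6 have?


The conformal model of R^6 uses Cl(7,1) with m = 6 + 2 = 8 generators.
Number of grade-2 blades = C(m, 2) = C(8, 2)
= 8*7/2 = 28


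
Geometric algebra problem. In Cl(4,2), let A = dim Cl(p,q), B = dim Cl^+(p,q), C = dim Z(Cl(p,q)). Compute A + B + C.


n = 4 + 2 = 6
Total dim = 2^6 = 64
Even subalgebra dim = 2^5 = 32
n is even, so center dim = 1
Sum = 64 + 32 + 1 = 97


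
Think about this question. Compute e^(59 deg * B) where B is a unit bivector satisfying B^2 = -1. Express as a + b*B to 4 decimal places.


For a unit bivector B with B^2 = -1, the exponential series gives
e^(theta*B) = cos(theta) + sin(theta)*B (the GA analogue of Euler's formula).
theta = 59 degrees = 1.029744 rad
cos(59 deg) = 0.5150
sin(59 deg) = 0.8572
exp(theta*B) = 0.5150 + 0.8572*B


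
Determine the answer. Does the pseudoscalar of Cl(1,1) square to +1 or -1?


The pseudoscalar I = e1...e_n (product of all n generators) of Cl(p,q) satisfies I^2 = (-1)^(q + n(n-1)/2).
p = 1, q = 1, n = p + q = 2
n(n-1)/2 = 2 * 1 / 2 = 1
Exponent = q + n(n-1)/2 = 1 + 1 = 2
I^2 = (-1)^2 = +1


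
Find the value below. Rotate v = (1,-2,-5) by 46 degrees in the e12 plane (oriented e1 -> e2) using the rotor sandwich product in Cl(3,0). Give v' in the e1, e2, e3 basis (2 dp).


Rotor R = cos(23deg) - sin(23deg)*e12
Rotation angle theta = 2 * 23 = 46 degrees in the e12 plane (e1 -> e2).
The component perpendicular to the plane (e3) is invariant: v'_3 = v3 = -5.00
cos(46deg) = 0.6947, sin(46deg) = 0.7193
v'_1 = v1*cos(theta) - v2*sin(theta) = 1*0.6947 - (-2)*0.7193 = 2.13
v'_2 = v1*sin(theta) + v2*cos(theta) = 1*0.7193 + (-2)*0.6947 = -0.67
v' = 2.13*e1 - 0.67*e2 - 5.00*e3


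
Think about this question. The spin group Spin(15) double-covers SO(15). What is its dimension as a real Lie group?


Spin(n) double-covers SO(n); both have Lie algebra so(n) of dimension n(n-1)/2.
n = 15
n(n-1) = 15 * 14 = 210
dim Spin(15) = 210/2 = 105


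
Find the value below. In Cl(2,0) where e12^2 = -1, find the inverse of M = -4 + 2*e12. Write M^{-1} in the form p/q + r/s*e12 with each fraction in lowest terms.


M = -4 + 2*e12, where e12^2 = -1.
Since M commutes with its reverse ~M = a - b*e12, M * ~M = a^2 - b^2*e12^2 = a^2 + b^2.
So M^{-1} = ~M / (a^2 + b^2) = (a - b*e12)/(a^2 + b^2).
a^2 + b^2 = 16 + 4 = 20
Scalar part = -4/20 = -1/5
Bivector coeff = -2/20 = -1/10
M^{-1} = -1/5 - 1/10*e12


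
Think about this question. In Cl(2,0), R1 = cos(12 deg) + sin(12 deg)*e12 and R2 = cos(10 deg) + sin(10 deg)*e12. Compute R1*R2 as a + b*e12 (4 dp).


Same-plane rotors commute and their half-angles add:
R1*R2 = cos(a1 + a2) + sin(a1 + a2)*e12.
a1 + a2 = 12 + 10 = 22 deg
cos(22 deg) = 0.9272
sin(22 deg) = 0.3746
R1*R2 = 0.9272 + 0.3746*e12


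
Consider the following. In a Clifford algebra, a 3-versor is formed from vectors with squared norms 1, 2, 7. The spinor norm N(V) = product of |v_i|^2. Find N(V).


Spinor norm N(V) = |v1|^2 * |v2|^2 * ... * |v3|^2
= 1 * 2 * 7
Running product: 1, 2, 14
N(V) = 14


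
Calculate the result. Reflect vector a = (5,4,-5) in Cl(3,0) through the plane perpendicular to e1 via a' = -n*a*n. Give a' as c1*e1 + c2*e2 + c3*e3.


Reflection formula: a' = -n*a*n, with n = e1 (unit vector, n^2 = 1).
For reflection through hyperplane perp to e1:
The component along e1 flips sign, others stay.
a = (5, 4, -5)
a' = (-5, 4, -5)
a' = -5*e1 + 4*e2 - 5*e3


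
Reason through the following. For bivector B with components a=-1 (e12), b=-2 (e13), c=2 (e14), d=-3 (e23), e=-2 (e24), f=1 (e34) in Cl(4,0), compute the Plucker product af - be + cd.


Plucker relation: af - be + cd
a*f = (-1)*1 = -1
b*e = (-2)*(-2) = 4
c*d = 2*(-3) = -6
af - be + cd = -1 - 4 + (-6)
= -11


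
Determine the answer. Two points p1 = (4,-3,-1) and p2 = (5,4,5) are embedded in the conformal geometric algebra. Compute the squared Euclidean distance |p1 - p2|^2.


p1 - p2 = (-1, -7, -6)
|p1 - p2|^2 = (-1)^2 + (-7)^2 + (-6)^2
= 1 + 49 + 36
= 86


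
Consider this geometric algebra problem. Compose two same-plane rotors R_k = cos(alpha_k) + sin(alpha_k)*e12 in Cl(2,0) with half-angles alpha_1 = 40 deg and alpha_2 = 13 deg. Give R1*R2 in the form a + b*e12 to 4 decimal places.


Same-plane rotors commute and their half-angles add:
R1*R2 = cos(a1 + a2) + sin(a1 + a2)*e12.
a1 + a2 = 40 + 13 = 53 deg
cos(53 deg) = 0.6018
sin(53 deg) = 0.7986
R1*R2 = 0.6018 + 0.7986*e12


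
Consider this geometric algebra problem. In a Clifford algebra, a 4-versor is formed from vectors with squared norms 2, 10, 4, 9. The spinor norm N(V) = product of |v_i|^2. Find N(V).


Spinor norm N(V) = |v1|^2 * |v2|^2 * ... * |v4|^2
= 2 * 10 * 4 * 9
Running product: 2, 20, 80, 720
N(V) = 720


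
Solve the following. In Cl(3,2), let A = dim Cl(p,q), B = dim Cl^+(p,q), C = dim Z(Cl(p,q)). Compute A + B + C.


n = 3 + 2 = 5
Total dim = 2^5 = 32
Even subalgebra dim = 2^4 = 16
n is odd, so center dim = 2
Sum = 32 + 16 + 2 = 50


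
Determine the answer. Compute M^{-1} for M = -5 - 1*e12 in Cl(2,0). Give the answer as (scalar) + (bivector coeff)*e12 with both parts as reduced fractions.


M = -5 - 1*e12, where e12^2 = -1.
Since M commutes with its reverse ~M = a - b*e12, M * ~M = a^2 - b^2*e12^2 = a^2 + b^2.
So M^{-1} = ~M / (a^2 + b^2) = (a - b*e12)/(a^2 + b^2).
a^2 + b^2 = 25 + 1 = 26
Scalar part = -5/26 = -5/26
Bivector coeff = 1/26 = 1/26
M^{-1} = -5/26 + 1/26*e12


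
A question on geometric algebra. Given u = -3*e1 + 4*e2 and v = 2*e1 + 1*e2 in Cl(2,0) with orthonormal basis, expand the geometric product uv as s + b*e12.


Expand: (-3*e1 + 4*e2)(2*e1 + 1*e2)
= (-3)*2*e1e1 + (-3)*1*e1e2 + 4*2*e2e1 + 4*1*e2e2
Using e1^2 = e2^2 = 1, e2e1 = -e1e2:
Scalar part s = (-3)*2 + 4*1 = -6 + 4 = -2
Bivector part b = (-3)*1 - 4*2 = -3 - 8 = -11
uv = -2 - 11*e12


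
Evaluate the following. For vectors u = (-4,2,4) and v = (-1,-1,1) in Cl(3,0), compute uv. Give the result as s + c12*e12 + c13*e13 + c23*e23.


In Cl(3,0): e_i^2 = 1, e_ie_j = -e_je_i for i != j.
Scalar part = u . v = (-4)*(-1) + 2*(-1) + 4*1
= 4 + (-2) + 4 = 6
e12 coeff = (-4)*(-1) - 2*(-1) = 4 - (-2) = 6
e13 coeff = (-4)*1 - 4*(-1) = -4 - (-4) = 0
e23 coeff = 2*1 - 4*(-1) = 2 - (-4) = 6
uv = 6 + 6*e12 + 0*e13 + 6*e23
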